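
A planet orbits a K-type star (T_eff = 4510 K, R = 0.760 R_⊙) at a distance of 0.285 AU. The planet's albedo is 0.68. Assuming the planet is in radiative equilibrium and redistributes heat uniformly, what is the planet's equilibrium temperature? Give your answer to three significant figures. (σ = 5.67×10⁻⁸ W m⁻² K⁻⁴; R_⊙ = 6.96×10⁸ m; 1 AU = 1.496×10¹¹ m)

R_⋆ = 0.760 × 6.96×10⁸ = 5.29×10⁸ m.
d = 0.285 AU = 4.26×10¹⁰ m.
L = 4πR_⋆²σT_⋆⁴ = 4π(5.29×10⁸)² × 5.67×10⁻⁸ × (4510)⁴ = 8.25×10²⁵ W.
S = L/(4πd²) = 3610 W m⁻².
Energy balance: absorbed = emitted ⇒ πR²·S(1−A) = 4πR²·σT_eq⁴, so T_eq⁴ = S(1−A)/(4σ).
T_eq = [3610 × 0.32 / (4 × 5.67×10⁻⁸)]^(1/4) = (5.09×10⁹)^(1/4) = 267 K.

T_eq ≈ 267 K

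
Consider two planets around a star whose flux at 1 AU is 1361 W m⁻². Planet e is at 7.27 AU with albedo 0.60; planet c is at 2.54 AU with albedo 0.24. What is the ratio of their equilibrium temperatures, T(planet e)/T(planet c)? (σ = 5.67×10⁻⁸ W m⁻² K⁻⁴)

T₁/T₂ ≈ 0.503

T_eq = [S₀(1−A)/(4σd²)]^(1/4), so T ∝ (1−A)^(1/4) / √d.
T₁ = [1361×0.40/(4×5.67×10⁻⁸×7.27²)]^(1/4) = 82.09 K.
T₂ = [1361×0.76/(4×5.67×10⁻⁸×2.54²)]^(1/4) = 163.06 K.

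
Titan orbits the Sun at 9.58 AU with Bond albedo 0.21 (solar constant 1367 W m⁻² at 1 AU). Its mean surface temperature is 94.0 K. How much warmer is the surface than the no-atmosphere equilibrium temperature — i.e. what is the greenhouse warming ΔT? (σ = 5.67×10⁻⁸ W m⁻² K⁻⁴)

ΔT ≈ 9.1 K

S = 1367/9.58² = 14.89 W m⁻².
T_eq = [S(1−A)/(4σ)]^(1/4) = [14.89×0.79/(4×5.67×10⁻⁸)]^(1/4) = 84.9 K.
ΔT = T_surf − T_eq = 94 − 84.9.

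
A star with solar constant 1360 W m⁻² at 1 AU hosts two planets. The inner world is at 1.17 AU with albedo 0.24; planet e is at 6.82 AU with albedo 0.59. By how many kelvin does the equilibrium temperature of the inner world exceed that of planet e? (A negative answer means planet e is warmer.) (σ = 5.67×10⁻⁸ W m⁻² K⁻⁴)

T_eq = [S₀(1−A)/(4σd²)]^(1/4), so T ∝ (1−A)^(1/4) / √d.
T₁ = [1360×0.76/(4×5.67×10⁻⁸×1.17²)]^(1/4) = 240.21 K.
T₂ = [1360×0.41/(4×5.67×10⁻⁸×6.82²)]^(1/4) = 85.27 K.

ΔT ≈ 154.9 K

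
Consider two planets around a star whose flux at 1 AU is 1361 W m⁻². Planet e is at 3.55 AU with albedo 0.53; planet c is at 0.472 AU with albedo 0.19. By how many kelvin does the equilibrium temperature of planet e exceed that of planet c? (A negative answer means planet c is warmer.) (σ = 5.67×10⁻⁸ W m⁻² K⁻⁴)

ΔT ≈ -262.0 K

T_eq = [S₀(1−A)/(4σd²)]^(1/4), so T ∝ (1−A)^(1/4) / √d.
T₁ = [1361×0.47/(4×5.67×10⁻⁸×3.55²)]^(1/4) = 122.31 K.
T₂ = [1361×0.81/(4×5.67×10⁻⁸×0.472²)]^(1/4) = 384.33 K.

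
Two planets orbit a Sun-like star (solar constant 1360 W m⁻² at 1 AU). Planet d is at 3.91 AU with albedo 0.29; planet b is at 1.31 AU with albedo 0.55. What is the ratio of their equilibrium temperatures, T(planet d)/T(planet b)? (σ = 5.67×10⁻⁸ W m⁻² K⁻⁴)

T₁/T₂ ≈ 0.649

T_eq = [S₀(1−A)/(4σd²)]^(1/4), so T ∝ (1−A)^(1/4) / √d.
T₁ = [1360×0.71/(4×5.67×10⁻⁸×3.91²)]^(1/4) = 129.18 K.
T₂ = [1360×0.45/(4×5.67×10⁻⁸×1.31²)]^(1/4) = 199.13 K.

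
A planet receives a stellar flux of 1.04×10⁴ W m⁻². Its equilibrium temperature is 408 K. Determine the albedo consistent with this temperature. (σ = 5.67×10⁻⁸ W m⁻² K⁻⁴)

From T_eq⁴ = S(1−A)/(4σ): 1−A = 4σT_eq⁴/S.
1−A = 4 × 5.67×10⁻⁸ × (408)⁴ / 1.04×10⁴ = 0.604.

A ≈ 0.40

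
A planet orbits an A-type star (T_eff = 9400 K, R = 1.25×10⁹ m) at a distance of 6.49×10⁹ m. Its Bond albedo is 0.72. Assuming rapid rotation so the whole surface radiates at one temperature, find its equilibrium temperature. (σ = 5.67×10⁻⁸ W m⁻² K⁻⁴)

T_eq ≈ 2120 K

L = 4πR_⋆²σT_⋆⁴ = 4π(1.25×10⁹)² × 5.67×10⁻⁸ × (9400)⁴ = 8.69×10²⁷ W.
S = L/(4πd²) = 1.64×10⁷ W m⁻².
Energy balance: absorbed = emitted ⇒ πR²·S(1−A) = 4πR²·σT_eq⁴, so T_eq⁴ = S(1−A)/(4σ).
T_eq = [1.64×10⁷ × 0.28 / (4 × 5.67×10⁻⁸)]^(1/4) = (2.03×10¹³)^(1/4) = 2120 K.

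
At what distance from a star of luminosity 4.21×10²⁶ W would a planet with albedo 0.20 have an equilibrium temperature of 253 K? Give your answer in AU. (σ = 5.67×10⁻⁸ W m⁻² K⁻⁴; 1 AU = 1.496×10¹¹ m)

d ≈ 1.14 AU

From T_eq⁴ = L(1−A)/(16πσd²): d = √[L(1−A)/(16πσT_eq⁴)].
d = √[4.21×10²⁶ × 0.80 / (16π × 5.67×10⁻⁸ × (253)⁴)] = 1.70×10¹¹ m = 1.14 AU.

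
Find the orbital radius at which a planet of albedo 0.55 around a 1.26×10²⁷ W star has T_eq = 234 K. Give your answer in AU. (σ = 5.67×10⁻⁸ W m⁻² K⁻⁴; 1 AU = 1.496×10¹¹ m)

From T_eq⁴ = L(1−A)/(16πσd²): d = √[L(1−A)/(16πσT_eq⁴)].
d = √[1.26×10²⁷ × 0.45 / (16π × 5.67×10⁻⁸ × (234)⁴)] = 2.58×10¹¹ m = 1.72 AU.

d ≈ 1.72 AU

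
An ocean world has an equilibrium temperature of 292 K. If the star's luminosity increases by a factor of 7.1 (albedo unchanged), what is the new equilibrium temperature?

T_eq ∝ L^(1/4) · d^(−1/2).
T′ = 292 × 7.1^(1/4) = 477 K.

T_eq ≈ 477 K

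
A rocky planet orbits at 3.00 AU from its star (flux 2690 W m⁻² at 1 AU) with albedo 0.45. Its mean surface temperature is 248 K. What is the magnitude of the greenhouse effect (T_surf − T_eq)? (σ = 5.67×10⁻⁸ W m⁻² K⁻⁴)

S = 2690/3.00² = 298.9 W m⁻².
T_eq = [S(1−A)/(4σ)]^(1/4) = [298.9×0.55/(4×5.67×10⁻⁸)]^(1/4) = 164.1 K.
ΔT = T_surf − T_eq = 248 − 164.1.

ΔT ≈ 83.9 K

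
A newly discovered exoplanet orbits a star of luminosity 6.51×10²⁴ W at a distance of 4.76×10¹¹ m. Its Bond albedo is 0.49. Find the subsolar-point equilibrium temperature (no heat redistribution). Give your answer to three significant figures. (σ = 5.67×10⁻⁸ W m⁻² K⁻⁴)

T_ss ≈ 67.3 K

Flux: S = L/(4πd²) = 6.51×10²⁴/(4π×(4.76×10¹¹)²) = 2.29 W m⁻².
At the subsolar point the surface absorbs S(1−A) and emits σT⁴ per unit area — no factor of 4, since only the local patch is in balance.
T = [2.29 × 0.51 / 5.67×10⁻⁸]^(1/4) = (2.06×10⁷)^(1/4) = 67.3 K.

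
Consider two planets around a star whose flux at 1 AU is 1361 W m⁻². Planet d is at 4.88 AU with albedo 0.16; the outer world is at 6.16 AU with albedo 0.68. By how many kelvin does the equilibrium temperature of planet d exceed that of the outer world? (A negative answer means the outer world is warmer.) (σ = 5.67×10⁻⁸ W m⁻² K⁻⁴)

T_eq = [S₀(1−A)/(4σd²)]^(1/4), so T ∝ (1−A)^(1/4) / √d.
T₁ = [1361×0.84/(4×5.67×10⁻⁸×4.88²)]^(1/4) = 120.62 K.
T₂ = [1361×0.32/(4×5.67×10⁻⁸×6.16²)]^(1/4) = 84.34 K.

ΔT ≈ 36.3 K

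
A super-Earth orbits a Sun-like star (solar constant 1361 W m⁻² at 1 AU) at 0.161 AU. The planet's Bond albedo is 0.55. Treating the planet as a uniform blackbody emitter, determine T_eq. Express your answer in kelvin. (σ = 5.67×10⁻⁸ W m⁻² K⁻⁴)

T_eq ≈ 568 K

Flux at 0.161 AU: S = 1361/0.161² = 5.25×10⁴ W m⁻².
Energy balance: absorbed = emitted ⇒ πR²·S(1−A) = 4πR²·σT_eq⁴, so T_eq⁴ = S(1−A)/(4σ).
T_eq = [5.25×10⁴ × 0.45 / (4 × 5.67×10⁻⁸)]^(1/4) = (1.04×10¹¹)^(1/4) = 568 K.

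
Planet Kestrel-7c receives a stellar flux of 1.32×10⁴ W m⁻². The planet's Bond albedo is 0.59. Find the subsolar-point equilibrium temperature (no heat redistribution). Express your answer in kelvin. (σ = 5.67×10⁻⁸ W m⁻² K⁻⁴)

At the subsolar point the surface absorbs S(1−A) and emits σT⁴ per unit area — no factor of 4, since only the local patch is in balance.
T = [1.32×10⁴ × 0.41 / 5.67×10⁻⁸]^(1/4) = (9.54×10¹⁰)^(1/4) = 556 K.

T_ss ≈ 556 K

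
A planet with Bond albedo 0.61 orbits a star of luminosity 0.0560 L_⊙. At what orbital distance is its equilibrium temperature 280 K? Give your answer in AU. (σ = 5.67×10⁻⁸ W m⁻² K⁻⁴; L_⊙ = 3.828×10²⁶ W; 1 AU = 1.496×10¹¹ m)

L = 0.0560 × 3.828×10²⁶ = 2.14×10²⁵ W.
From T_eq⁴ = L(1−A)/(16πσd²): d = √[L(1−A)/(16πσT_eq⁴)].
d = √[2.14×10²⁵ × 0.39 / (16π × 5.67×10⁻⁸ × (280)⁴)] = 2.18×10¹⁰ m = 0.146 AU.

d ≈ 0.146 AU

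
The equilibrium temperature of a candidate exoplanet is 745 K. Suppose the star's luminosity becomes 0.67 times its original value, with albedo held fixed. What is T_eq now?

T_eq ∝ L^(1/4) · d^(−1/2).
T′ = 745 × 0.67^(1/4) = 674 K.

T_eq ≈ 674 K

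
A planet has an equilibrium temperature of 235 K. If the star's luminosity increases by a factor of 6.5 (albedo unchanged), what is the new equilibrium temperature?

T_eq ∝ L^(1/4) · d^(−1/2).
T′ = 235 × 6.5^(1/4) = 375 K.

T_eq ≈ 375 K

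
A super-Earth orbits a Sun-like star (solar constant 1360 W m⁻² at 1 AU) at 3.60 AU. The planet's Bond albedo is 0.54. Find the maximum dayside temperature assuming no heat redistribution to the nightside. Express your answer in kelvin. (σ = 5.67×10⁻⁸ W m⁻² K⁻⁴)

Flux at 3.60 AU: S = 1360/3.60² = 105 W m⁻².
With no redistribution each surface element balances locally: S(1−A) = σT⁴.
T = [105 × 0.46 / 5.67×10⁻⁸]^(1/4) = (8.51×10⁸)^(1/4) = 171 K.

T_ss ≈ 171 K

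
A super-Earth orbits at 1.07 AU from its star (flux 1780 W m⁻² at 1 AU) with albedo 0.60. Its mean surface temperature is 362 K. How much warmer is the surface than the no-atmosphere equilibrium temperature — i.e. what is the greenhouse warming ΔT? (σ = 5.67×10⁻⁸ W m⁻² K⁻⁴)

S = 1780/1.07² = 1555 W m⁻².
T_eq = [S(1−A)/(4σ)]^(1/4) = [1555×0.40/(4×5.67×10⁻⁸)]^(1/4) = 228.8 K.
ΔT = T_surf − T_eq = 362 − 228.8.

ΔT ≈ 133.2 K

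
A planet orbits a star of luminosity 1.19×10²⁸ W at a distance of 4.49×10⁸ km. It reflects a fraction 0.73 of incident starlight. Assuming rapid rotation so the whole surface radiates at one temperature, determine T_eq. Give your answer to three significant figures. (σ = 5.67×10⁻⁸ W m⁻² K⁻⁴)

T_eq ≈ 273 K

d = 4.49×10⁸ km = 4.49×10¹¹ m.
Flux: S = L/(4πd²) = 1.19×10²⁸/(4π×(4.49×10¹¹)²) = 4700 W m⁻².
Energy balance: absorbed = emitted ⇒ πR²·S(1−A) = 4πR²·σT_eq⁴, so T_eq⁴ = S(1−A)/(4σ).
T_eq = [4700 × 0.27 / (4 × 5.67×10⁻⁸)]^(1/4) = (5.59×10⁹)^(1/4) = 273 K.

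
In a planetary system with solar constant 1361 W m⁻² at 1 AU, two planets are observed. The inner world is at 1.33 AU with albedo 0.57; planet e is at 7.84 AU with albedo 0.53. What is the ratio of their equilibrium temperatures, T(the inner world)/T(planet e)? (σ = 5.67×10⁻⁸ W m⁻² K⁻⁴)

T₁/T₂ ≈ 2.375

T_eq = [S₀(1−A)/(4σd²)]^(1/4), so T ∝ (1−A)^(1/4) / √d.
T₁ = [1361×0.43/(4×5.67×10⁻⁸×1.33²)]^(1/4) = 195.43 K.
T₂ = [1361×0.47/(4×5.67×10⁻⁸×7.84²)]^(1/4) = 82.30 K.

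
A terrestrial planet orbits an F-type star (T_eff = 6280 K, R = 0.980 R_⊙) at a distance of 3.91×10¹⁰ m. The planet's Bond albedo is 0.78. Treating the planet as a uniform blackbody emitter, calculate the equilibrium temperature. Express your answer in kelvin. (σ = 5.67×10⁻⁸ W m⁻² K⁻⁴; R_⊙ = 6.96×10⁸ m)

R_⋆ = 0.980 × 6.96×10⁸ = 6.82×10⁸ m.
L = 4πR_⋆²σT_⋆⁴ = 4π(6.82×10⁸)² × 5.67×10⁻⁸ × (6280)⁴ = 5.16×10²⁶ W.
S = L/(4πd²) = 2.68×10⁴ W m⁻².
Energy balance: absorbed = emitted ⇒ πR²·S(1−A) = 4πR²·σT_eq⁴, so T_eq⁴ = S(1−A)/(4σ).
T_eq = [2.68×10⁴ × 0.22 / (4 × 5.67×10⁻⁸)]^(1/4) = (2.60×10¹⁰)^(1/4) = 402 K.

T_eq ≈ 402 K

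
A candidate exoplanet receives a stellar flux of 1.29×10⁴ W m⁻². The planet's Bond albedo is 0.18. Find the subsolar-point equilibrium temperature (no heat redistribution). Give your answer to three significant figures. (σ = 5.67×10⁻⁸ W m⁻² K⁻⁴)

At the subsolar point the surface absorbs S(1−A) and emits σT⁴ per unit area — no factor of 4, since only the local patch is in balance.
T = [1.29×10⁴ × 0.82 / 5.67×10⁻⁸]^(1/4) = (1.87×10¹¹)^(1/4) = 657 K.

T_ss ≈ 657 K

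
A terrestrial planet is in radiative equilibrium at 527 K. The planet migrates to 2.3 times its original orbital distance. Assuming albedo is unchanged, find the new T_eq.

T_eq ∝ L^(1/4) · d^(−1/2).
T′ = 527 / 2.3^(1/2) = 347 K.

T_eq ≈ 347 K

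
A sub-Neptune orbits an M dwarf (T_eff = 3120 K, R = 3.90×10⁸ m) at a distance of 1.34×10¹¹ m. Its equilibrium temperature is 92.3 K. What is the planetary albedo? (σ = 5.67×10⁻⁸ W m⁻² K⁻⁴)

L = 4πR_⋆²σT_⋆⁴ = 4π(3.90×10⁸)² × 5.67×10⁻⁸ × (3120)⁴ = 1.03×10²⁵ W.
S = L/(4πd²) = 45.5 W m⁻².
From T_eq⁴ = S(1−A)/(4σ): 1−A = 4σT_eq⁴/S.
1−A = 4 × 5.67×10⁻⁸ × (92.3)⁴ / 45.5 = 0.362.

A ≈ 0.64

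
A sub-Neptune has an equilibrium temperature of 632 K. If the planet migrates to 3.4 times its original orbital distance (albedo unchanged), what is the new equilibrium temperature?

T_eq ∝ L^(1/4) · d^(−1/2).
T′ = 632 / 3.4^(1/2) = 343 K.

T_eq ≈ 343 K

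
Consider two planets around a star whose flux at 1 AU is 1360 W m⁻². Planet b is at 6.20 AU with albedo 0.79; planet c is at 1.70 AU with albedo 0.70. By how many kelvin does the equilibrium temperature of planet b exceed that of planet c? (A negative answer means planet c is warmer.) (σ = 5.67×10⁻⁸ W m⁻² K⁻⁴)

ΔT ≈ -82.3 K

T_eq = [S₀(1−A)/(4σd²)]^(1/4), so T ∝ (1−A)^(1/4) / √d.
T₁ = [1360×0.21/(4×5.67×10⁻⁸×6.20²)]^(1/4) = 75.65 K.
T₂ = [1360×0.30/(4×5.67×10⁻⁸×1.70²)]^(1/4) = 157.95 K.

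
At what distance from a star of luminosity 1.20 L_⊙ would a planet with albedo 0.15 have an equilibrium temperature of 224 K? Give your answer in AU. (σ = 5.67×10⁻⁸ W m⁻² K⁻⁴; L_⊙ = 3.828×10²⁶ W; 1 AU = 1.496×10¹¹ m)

L = 1.20 × 3.828×10²⁶ = 4.59×10²⁶ W.
From T_eq⁴ = L(1−A)/(16πσd²): d = √[L(1−A)/(16πσT_eq⁴)].
d = √[4.59×10²⁶ × 0.85 / (16π × 5.67×10⁻⁸ × (224)⁴)] = 2.33×10¹¹ m = 1.56 AU.

d ≈ 1.56 AU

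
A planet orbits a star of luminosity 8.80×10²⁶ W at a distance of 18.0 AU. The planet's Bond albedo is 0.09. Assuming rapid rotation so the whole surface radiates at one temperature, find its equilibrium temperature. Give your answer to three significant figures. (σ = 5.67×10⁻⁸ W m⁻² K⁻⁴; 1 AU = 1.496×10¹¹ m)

d = 18.0 AU = 2.69×10¹² m.
Flux: S = L/(4πd²) = 8.80×10²⁶/(4π×(2.69×10¹²)²) = 9.66 W m⁻².
Energy balance: absorbed = emitted ⇒ πR²·S(1−A) = 4πR²·σT_eq⁴, so T_eq⁴ = S(1−A)/(4σ).
T_eq = [9.66 × 0.91 / (4 × 5.67×10⁻⁸)]^(1/4) = (3.87×10⁷)^(1/4) = 78.9 K.

T_eq ≈ 78.9 K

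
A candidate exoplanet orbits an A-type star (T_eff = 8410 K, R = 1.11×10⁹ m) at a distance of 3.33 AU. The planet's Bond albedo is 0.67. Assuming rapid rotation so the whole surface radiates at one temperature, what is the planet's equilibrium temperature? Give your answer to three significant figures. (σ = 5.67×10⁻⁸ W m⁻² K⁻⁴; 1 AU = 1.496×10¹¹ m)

d = 3.33 AU = 4.98×10¹¹ m.
L = 4πR_⋆²σT_⋆⁴ = 4π(1.11×10⁹)² × 5.67×10⁻⁸ × (8410)⁴ = 4.39×10²⁷ W.
S = L/(4πd²) = 1410 W m⁻².
Energy balance: absorbed = emitted ⇒ πR²·S(1−A) = 4πR²·σT_eq⁴, so T_eq⁴ = S(1−A)/(4σ).
T_eq = [1410 × 0.33 / (4 × 5.67×10⁻⁸)]^(1/4) = (2.05×10⁹)^(1/4) = 213 K.

T_eq ≈ 213 K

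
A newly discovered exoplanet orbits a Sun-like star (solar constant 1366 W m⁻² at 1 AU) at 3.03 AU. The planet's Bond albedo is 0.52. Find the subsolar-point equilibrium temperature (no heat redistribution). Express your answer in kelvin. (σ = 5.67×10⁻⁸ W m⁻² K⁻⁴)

T_ss ≈ 188 K

Flux at 3.03 AU: S = 1366/3.03² = 149 W m⁻².
At the subsolar point the surface absorbs S(1−A) and emits σT⁴ per unit area — no factor of 4, since only the local patch is in balance.
T = [149 × 0.48 / 5.67×10⁻⁸]^(1/4) = (1.26×10⁹)^(1/4) = 188 K.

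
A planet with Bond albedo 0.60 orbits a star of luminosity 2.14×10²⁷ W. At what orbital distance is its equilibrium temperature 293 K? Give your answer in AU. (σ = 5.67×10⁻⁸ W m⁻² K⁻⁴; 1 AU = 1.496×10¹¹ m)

From T_eq⁴ = L(1−A)/(16πσd²): d = √[L(1−A)/(16πσT_eq⁴)].
d = √[2.14×10²⁷ × 0.40 / (16π × 5.67×10⁻⁸ × (293)⁴)] = 2.02×10¹¹ m = 1.35 AU.

d ≈ 1.35 AU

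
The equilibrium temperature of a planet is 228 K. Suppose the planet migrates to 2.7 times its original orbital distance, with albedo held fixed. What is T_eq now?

T_eq ∝ L^(1/4) · d^(−1/2).
T′ = 228 / 2.7^(1/2) = 139 K.

T_eq ≈ 139 K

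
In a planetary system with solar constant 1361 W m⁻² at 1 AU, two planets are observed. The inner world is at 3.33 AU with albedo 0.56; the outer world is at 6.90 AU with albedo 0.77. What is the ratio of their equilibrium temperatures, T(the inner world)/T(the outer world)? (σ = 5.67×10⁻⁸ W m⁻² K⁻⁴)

T_eq = [S₀(1−A)/(4σd²)]^(1/4), so T ∝ (1−A)^(1/4) / √d.
T₁ = [1361×0.44/(4×5.67×10⁻⁸×3.33²)]^(1/4) = 124.22 K.
T₂ = [1361×0.23/(4×5.67×10⁻⁸×6.90²)]^(1/4) = 73.38 K.

T₁/T₂ ≈ 1.693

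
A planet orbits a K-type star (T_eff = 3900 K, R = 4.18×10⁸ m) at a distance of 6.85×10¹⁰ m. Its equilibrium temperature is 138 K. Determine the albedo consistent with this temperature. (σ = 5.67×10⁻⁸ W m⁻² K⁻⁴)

A ≈ 0.83

L = 4πR_⋆²σT_⋆⁴ = 4π(4.18×10⁸)² × 5.67×10⁻⁸ × (3900)⁴ = 2.88×10²⁵ W.
S = L/(4πd²) = 488 W m⁻².
From T_eq⁴ = S(1−A)/(4σ): 1−A = 4σT_eq⁴/S.
1−A = 4 × 5.67×10⁻⁸ × (138)⁴ / 488 = 0.168.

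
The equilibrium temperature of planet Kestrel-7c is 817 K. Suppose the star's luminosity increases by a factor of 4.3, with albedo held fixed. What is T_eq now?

T_eq ∝ L^(1/4) · d^(−1/2).
T′ = 817 × 4.3^(1/4) = 1180 K.

T_eq ≈ 1180 K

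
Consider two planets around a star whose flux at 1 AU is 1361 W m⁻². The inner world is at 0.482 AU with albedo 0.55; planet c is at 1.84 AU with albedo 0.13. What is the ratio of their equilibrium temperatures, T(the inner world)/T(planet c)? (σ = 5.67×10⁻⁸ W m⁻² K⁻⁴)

T₁/T₂ ≈ 1.657

T_eq = [S₀(1−A)/(4σd²)]^(1/4), so T ∝ (1−A)^(1/4) / √d.
T₁ = [1361×0.45/(4×5.67×10⁻⁸×0.482²)]^(1/4) = 328.35 K.
T₂ = [1361×0.87/(4×5.67×10⁻⁸×1.84²)]^(1/4) = 198.16 K.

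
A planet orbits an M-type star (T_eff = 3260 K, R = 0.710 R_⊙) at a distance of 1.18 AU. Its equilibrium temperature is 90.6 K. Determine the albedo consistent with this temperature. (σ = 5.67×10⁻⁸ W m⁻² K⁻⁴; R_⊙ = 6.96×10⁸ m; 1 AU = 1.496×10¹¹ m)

A ≈ 0.70

R_⋆ = 0.710 × 6.96×10⁸ = 4.94×10⁸ m.
d = 1.18 AU = 1.77×10¹¹ m.
L = 4πR_⋆²σT_⋆⁴ = 4π(4.94×10⁸)² × 5.67×10⁻⁸ × (3260)⁴ = 1.97×10²⁵ W.
S = L/(4πd²) = 50.2 W m⁻².
From T_eq⁴ = S(1−A)/(4σ): 1−A = 4σT_eq⁴/S.
1−A = 4 × 5.67×10⁻⁸ × (90.6)⁴ / 50.2 = 0.305.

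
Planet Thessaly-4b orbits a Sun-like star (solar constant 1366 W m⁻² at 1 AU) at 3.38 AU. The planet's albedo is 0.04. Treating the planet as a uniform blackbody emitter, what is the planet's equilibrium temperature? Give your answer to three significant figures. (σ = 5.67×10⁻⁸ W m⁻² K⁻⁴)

T_eq ≈ 150 K

Flux at 3.38 AU: S = 1366/3.38² = 120 W m⁻².
Energy balance: absorbed = emitted ⇒ πR²·S(1−A) = 4πR²·σT_eq⁴, so T_eq⁴ = S(1−A)/(4σ).
T_eq = [120 × 0.96 / (4 × 5.67×10⁻⁸)]^(1/4) = (5.06×10⁸)^(1/4) = 150 K.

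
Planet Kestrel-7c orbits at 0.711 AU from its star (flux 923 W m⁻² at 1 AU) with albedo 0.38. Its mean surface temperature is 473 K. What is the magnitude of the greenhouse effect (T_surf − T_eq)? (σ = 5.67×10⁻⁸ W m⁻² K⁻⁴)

S = 923/0.711² = 1826 W m⁻².
T_eq = [S(1−A)/(4σ)]^(1/4) = [1826×0.62/(4×5.67×10⁻⁸)]^(1/4) = 265.8 K.
ΔT = T_surf − T_eq = 473 − 265.8.

ΔT ≈ 207.2 K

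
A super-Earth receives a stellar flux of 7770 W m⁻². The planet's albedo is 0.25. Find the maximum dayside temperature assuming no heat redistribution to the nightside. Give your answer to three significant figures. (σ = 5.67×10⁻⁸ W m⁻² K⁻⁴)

With no redistribution each surface element balances locally: S(1−A) = σT⁴.
T = [7770 × 0.75 / 5.67×10⁻⁸]^(1/4) = (1.03×10¹¹)^(1/4) = 566 K.

T_ss ≈ 566 K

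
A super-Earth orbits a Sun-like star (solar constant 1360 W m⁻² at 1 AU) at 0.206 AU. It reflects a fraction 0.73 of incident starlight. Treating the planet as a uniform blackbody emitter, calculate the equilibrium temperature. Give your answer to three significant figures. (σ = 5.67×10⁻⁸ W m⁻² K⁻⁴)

T_eq ≈ 442 K

Flux at 0.206 AU: S = 1360/0.206² = 3.20×10⁴ W m⁻².
Energy balance: absorbed = emitted ⇒ πR²·S(1−A) = 4πR²·σT_eq⁴, so T_eq⁴ = S(1−A)/(4σ).
T_eq = [3.20×10⁴ × 0.27 / (4 × 5.67×10⁻⁸)]^(1/4) = (3.82×10¹⁰)^(1/4) = 442 K.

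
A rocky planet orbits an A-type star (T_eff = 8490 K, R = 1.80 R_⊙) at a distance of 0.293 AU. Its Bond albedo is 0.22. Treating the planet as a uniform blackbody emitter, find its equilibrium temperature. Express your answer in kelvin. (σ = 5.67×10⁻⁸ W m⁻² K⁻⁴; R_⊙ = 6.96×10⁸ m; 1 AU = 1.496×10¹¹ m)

R_⋆ = 1.80 × 6.96×10⁸ = 1.25×10⁹ m.
d = 0.293 AU = 4.38×10¹⁰ m.
L = 4πR_⋆²σT_⋆⁴ = 4π(1.25×10⁹)² × 5.67×10⁻⁸ × (8490)⁴ = 5.81×10²⁷ W.
S = L/(4πd²) = 2.41×10⁵ W m⁻².
Energy balance: absorbed = emitted ⇒ πR²·S(1−A) = 4πR²·σT_eq⁴, so T_eq⁴ = S(1−A)/(4σ).
T_eq = [2.41×10⁵ × 0.78 / (4 × 5.67×10⁻⁸)]^(1/4) = (8.28×10¹¹)^(1/4) = 954 K.

T_eq ≈ 954 K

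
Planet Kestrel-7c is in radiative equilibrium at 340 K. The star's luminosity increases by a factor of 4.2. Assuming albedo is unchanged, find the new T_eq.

T_eq ≈ 487 K

T_eq ∝ L^(1/4) · d^(−1/2).
T′ = 340 × 4.2^(1/4) = 487 K.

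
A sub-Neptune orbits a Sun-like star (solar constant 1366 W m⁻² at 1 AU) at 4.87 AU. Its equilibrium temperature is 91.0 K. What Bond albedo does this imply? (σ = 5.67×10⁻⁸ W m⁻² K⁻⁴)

A ≈ 0.73

Flux at 4.87 AU: S = 1366/4.87² = 57.6 W m⁻².
From T_eq⁴ = S(1−A)/(4σ): 1−A = 4σT_eq⁴/S.
1−A = 4 × 5.67×10⁻⁸ × (91.0)⁴ / 57.6 = 0.270.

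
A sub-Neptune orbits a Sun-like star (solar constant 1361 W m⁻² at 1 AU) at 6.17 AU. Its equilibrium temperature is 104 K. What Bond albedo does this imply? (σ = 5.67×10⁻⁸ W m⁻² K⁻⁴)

Flux at 6.17 AU: S = 1361/6.17² = 35.8 W m⁻².
From T_eq⁴ = S(1−A)/(4σ): 1−A = 4σT_eq⁴/S.
1−A = 4 × 5.67×10⁻⁸ × (104)⁴ / 35.8 = 0.742.

A ≈ 0.26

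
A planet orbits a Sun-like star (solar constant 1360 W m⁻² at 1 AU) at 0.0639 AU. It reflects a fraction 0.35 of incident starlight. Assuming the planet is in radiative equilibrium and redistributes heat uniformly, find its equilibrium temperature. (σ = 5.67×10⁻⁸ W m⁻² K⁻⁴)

T_eq ≈ 988 K

Flux at 0.0639 AU: S = 1360/0.0639² = 3.33×10⁵ W m⁻².
Energy balance: absorbed = emitted ⇒ πR²·S(1−A) = 4πR²·σT_eq⁴, so T_eq⁴ = S(1−A)/(4σ).
T_eq = [3.33×10⁵ × 0.65 / (4 × 5.67×10⁻⁸)]^(1/4) = (9.55×10¹¹)^(1/4) = 988 K.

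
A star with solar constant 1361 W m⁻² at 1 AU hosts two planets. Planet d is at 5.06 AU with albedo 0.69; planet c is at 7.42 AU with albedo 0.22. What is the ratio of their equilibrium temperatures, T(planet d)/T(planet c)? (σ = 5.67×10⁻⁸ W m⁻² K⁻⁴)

T₁/T₂ ≈ 0.961

T_eq = [S₀(1−A)/(4σd²)]^(1/4), so T ∝ (1−A)^(1/4) / √d.
T₁ = [1361×0.31/(4×5.67×10⁻⁸×5.06²)]^(1/4) = 92.32 K.
T₂ = [1361×0.78/(4×5.67×10⁻⁸×7.42²)]^(1/4) = 96.02 K.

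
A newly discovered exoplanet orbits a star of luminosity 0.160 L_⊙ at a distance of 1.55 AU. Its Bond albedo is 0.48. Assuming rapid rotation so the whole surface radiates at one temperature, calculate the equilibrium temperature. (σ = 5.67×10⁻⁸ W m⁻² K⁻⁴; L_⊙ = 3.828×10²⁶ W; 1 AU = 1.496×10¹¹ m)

T_eq ≈ 120 K

d = 1.55 AU = 2.32×10¹¹ m.
L = 0.160 × 3.828×10²⁶ = 6.12×10²⁵ W.
Flux: S = L/(4πd²) = 6.12×10²⁵/(4π×(2.32×10¹¹)²) = 90.6 W m⁻².
Energy balance: absorbed = emitted ⇒ πR²·S(1−A) = 4πR²·σT_eq⁴, so T_eq⁴ = S(1−A)/(4σ).
T_eq = [90.6 × 0.52 / (4 × 5.67×10⁻⁸)]^(1/4) = (2.08×10⁸)^(1/4) = 120 K.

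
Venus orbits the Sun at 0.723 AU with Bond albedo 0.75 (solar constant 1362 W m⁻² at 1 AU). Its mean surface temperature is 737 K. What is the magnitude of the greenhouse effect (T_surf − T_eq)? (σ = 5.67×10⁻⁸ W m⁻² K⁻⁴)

ΔT ≈ 505.5 K

S = 1362/0.723² = 2606 W m⁻².
T_eq = [S(1−A)/(4σ)]^(1/4) = [2606×0.25/(4×5.67×10⁻⁸)]^(1/4) = 231.5 K.
ΔT = T_surf − T_eq = 737 − 231.5.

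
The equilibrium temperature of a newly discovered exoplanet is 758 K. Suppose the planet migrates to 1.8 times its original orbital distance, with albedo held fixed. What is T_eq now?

T_eq ∝ L^(1/4) · d^(−1/2).
T′ = 758 / 1.8^(1/2) = 565 K.

T_eq ≈ 565 K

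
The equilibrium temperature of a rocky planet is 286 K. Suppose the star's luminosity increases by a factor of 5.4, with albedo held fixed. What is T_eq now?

T_eq ≈ 436 K

T_eq ∝ L^(1/4) · d^(−1/2).
T′ = 286 × 5.4^(1/4) = 436 K.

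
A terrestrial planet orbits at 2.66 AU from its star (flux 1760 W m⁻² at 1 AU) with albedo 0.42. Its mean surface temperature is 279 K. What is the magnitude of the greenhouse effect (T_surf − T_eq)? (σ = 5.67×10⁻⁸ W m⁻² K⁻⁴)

ΔT ≈ 120.2 K

S = 1760/2.66² = 248.7 W m⁻².
T_eq = [S(1−A)/(4σ)]^(1/4) = [248.7×0.58/(4×5.67×10⁻⁸)]^(1/4) = 158.8 K.
ΔT = T_surf − T_eq = 279 − 158.8.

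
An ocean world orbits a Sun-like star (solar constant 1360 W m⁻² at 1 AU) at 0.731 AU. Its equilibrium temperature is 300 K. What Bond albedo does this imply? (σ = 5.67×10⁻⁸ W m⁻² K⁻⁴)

Flux at 0.731 AU: S = 1360/0.731² = 2550 W m⁻².
From T_eq⁴ = S(1−A)/(4σ): 1−A = 4σT_eq⁴/S.
1−A = 4 × 5.67×10⁻⁸ × (300)⁴ / 2550 = 0.722.

A ≈ 0.28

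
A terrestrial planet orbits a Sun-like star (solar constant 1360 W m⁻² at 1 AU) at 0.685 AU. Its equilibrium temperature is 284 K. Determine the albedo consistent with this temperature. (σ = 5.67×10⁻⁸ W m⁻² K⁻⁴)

A ≈ 0.49

Flux at 0.685 AU: S = 1360/0.685² = 2900 W m⁻².
From T_eq⁴ = S(1−A)/(4σ): 1−A = 4σT_eq⁴/S.
1−A = 4 × 5.67×10⁻⁸ × (284)⁴ / 2900 = 0.509.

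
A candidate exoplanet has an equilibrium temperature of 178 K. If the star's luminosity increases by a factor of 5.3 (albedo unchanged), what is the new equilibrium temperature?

T_eq ≈ 270 K

T_eq ∝ L^(1/4) · d^(−1/2).
T′ = 178 × 5.3^(1/4) = 270 K.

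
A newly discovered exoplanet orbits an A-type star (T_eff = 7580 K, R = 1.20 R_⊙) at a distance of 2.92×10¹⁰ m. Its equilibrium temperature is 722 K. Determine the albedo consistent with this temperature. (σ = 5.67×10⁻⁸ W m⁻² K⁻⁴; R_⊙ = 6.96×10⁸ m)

R_⋆ = 1.20 × 6.96×10⁸ = 8.35×10⁸ m.
L = 4πR_⋆²σT_⋆⁴ = 4π(8.35×10⁸)² × 5.67×10⁻⁸ × (7580)⁴ = 1.64×10²⁷ W.
S = L/(4πd²) = 1.53×10⁵ W m⁻².
From T_eq⁴ = S(1−A)/(4σ): 1−A = 4σT_eq⁴/S.
1−A = 4 × 5.67×10⁻⁸ × (722)⁴ / 1.53×10⁵ = 0.402.

A ≈ 0.60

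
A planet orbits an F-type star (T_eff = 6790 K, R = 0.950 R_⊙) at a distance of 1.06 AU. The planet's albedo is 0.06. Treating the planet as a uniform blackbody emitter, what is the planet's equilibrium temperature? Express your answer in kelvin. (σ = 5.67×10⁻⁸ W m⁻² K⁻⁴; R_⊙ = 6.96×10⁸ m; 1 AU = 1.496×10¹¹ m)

T_eq ≈ 305 K

R_⋆ = 0.950 × 6.96×10⁸ = 6.61×10⁸ m.
d = 1.06 AU = 1.59×10¹¹ m.
L = 4πR_⋆²σT_⋆⁴ = 4π(6.61×10⁸)² × 5.67×10⁻⁸ × (6790)⁴ = 6.62×10²⁶ W.
S = L/(4πd²) = 2100 W m⁻².
Energy balance: absorbed = emitted ⇒ πR²·S(1−A) = 4πR²·σT_eq⁴, so T_eq⁴ = S(1−A)/(4σ).
T_eq = [2100 × 0.94 / (4 × 5.67×10⁻⁸)]^(1/4) = (8.68×10⁹)^(1/4) = 305 K.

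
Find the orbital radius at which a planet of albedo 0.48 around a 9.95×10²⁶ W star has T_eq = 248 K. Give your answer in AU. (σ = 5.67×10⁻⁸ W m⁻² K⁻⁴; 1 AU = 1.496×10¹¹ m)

From T_eq⁴ = L(1−A)/(16πσd²): d = √[L(1−A)/(16πσT_eq⁴)].
d = √[9.95×10²⁶ × 0.52 / (16π × 5.67×10⁻⁸ × (248)⁴)] = 2.19×10¹¹ m = 1.46 AU.

d ≈ 1.46 AU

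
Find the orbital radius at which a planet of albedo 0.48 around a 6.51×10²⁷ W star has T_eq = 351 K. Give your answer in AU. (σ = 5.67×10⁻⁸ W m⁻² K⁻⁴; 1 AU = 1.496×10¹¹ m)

d ≈ 1.87 AU

From T_eq⁴ = L(1−A)/(16πσd²): d = √[L(1−A)/(16πσT_eq⁴)].
d = √[6.51×10²⁷ × 0.52 / (16π × 5.67×10⁻⁸ × (351)⁴)] = 2.80×10¹¹ m = 1.87 AU.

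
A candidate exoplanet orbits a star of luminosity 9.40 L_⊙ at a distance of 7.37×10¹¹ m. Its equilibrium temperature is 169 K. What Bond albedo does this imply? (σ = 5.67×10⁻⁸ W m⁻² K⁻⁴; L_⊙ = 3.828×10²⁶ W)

L = 9.40 × 3.828×10²⁶ = 3.60×10²⁷ W.
Flux: S = L/(4πd²) = 3.60×10²⁷/(4π×(7.37×10¹¹)²) = 527 W m⁻².
From T_eq⁴ = S(1−A)/(4σ): 1−A = 4σT_eq⁴/S.
1−A = 4 × 5.67×10⁻⁸ × (169)⁴ / 527 = 0.351.

A ≈ 0.65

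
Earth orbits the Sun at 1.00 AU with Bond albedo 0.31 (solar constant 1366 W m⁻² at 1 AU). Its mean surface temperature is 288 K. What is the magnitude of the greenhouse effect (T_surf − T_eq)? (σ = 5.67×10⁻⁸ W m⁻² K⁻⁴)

S = 1366/1.00² = 1366 W m⁻².
T_eq = [S(1−A)/(4σ)]^(1/4) = [1366×0.69/(4×5.67×10⁻⁸)]^(1/4) = 253.9 K.
ΔT = T_surf − T_eq = 288 − 253.9.

ΔT ≈ 34.1 K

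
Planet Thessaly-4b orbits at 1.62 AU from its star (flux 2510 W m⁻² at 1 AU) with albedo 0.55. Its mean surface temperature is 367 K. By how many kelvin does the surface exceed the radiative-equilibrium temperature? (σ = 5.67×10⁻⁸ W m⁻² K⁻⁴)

S = 2510/1.62² = 956.4 W m⁻².
T_eq = [S(1−A)/(4σ)]^(1/4) = [956.4×0.45/(4×5.67×10⁻⁸)]^(1/4) = 208.7 K.
ΔT = T_surf − T_eq = 367 − 208.7.

ΔT ≈ 158.3 K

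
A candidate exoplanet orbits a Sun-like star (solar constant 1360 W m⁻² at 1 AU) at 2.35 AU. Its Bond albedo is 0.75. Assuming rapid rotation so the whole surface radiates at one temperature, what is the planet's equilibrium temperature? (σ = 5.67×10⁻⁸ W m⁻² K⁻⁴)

T_eq ≈ 128 K

Flux at 2.35 AU: S = 1360/2.35² = 246 W m⁻².
Energy balance: absorbed = emitted ⇒ πR²·S(1−A) = 4πR²·σT_eq⁴, so T_eq⁴ = S(1−A)/(4σ).
T_eq = [246 × 0.25 / (4 × 5.67×10⁻⁸)]^(1/4) = (2.71×10⁸)^(1/4) = 128 K.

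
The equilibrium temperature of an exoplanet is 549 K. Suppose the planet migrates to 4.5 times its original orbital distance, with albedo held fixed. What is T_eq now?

T_eq ≈ 259 K

T_eq ∝ L^(1/4) · d^(−1/2).
T′ = 549 / 4.5^(1/2) = 259 K.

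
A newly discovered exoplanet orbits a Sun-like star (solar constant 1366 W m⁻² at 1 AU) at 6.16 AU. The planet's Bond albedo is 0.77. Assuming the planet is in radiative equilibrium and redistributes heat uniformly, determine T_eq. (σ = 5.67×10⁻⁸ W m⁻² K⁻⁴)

Flux at 6.16 AU: S = 1366/6.16² = 36.0 W m⁻².
Energy balance: absorbed = emitted ⇒ πR²·S(1−A) = 4πR²·σT_eq⁴, so T_eq⁴ = S(1−A)/(4σ).
T_eq = [36.0 × 0.23 / (4 × 5.67×10⁻⁸)]^(1/4) = (3.65×10⁷)^(1/4) = 77.7 K.

T_eq ≈ 77.7 K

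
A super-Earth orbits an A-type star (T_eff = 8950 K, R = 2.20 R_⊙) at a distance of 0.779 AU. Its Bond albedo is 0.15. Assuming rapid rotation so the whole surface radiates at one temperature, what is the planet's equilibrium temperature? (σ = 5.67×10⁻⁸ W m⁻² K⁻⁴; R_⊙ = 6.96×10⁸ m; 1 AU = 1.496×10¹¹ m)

R_⋆ = 2.20 × 6.96×10⁸ = 1.53×10⁹ m.
d = 0.779 AU = 1.17×10¹¹ m.
L = 4πR_⋆²σT_⋆⁴ = 4π(1.53×10⁹)² × 5.67×10⁻⁸ × (8950)⁴ = 1.07×10²⁸ W.
S = L/(4πd²) = 6.28×10⁴ W m⁻².
Energy balance: absorbed = emitted ⇒ πR²·S(1−A) = 4πR²·σT_eq⁴, so T_eq⁴ = S(1−A)/(4σ).
T_eq = [6.28×10⁴ × 0.85 / (4 × 5.67×10⁻⁸)]^(1/4) = (2.35×10¹¹)^(1/4) = 697 K.

T_eq ≈ 697 K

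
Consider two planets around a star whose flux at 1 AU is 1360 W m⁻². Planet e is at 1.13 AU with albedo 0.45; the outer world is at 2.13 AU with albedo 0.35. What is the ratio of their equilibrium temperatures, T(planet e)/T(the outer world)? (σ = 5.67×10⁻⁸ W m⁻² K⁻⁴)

T₁/T₂ ≈ 1.317

T_eq = [S₀(1−A)/(4σd²)]^(1/4), so T ∝ (1−A)^(1/4) / √d.
T₁ = [1360×0.55/(4×5.67×10⁻⁸×1.13²)]^(1/4) = 225.44 K.
T₂ = [1360×0.65/(4×5.67×10⁻⁸×2.13²)]^(1/4) = 171.20 K.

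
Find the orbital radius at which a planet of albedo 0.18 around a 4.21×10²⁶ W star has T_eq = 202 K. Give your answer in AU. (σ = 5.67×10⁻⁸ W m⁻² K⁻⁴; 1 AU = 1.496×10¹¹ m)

From T_eq⁴ = L(1−A)/(16πσd²): d = √[L(1−A)/(16πσT_eq⁴)].
d = √[4.21×10²⁶ × 0.82 / (16π × 5.67×10⁻⁸ × (202)⁴)] = 2.70×10¹¹ m = 1.80 AU.

d ≈ 1.80 AU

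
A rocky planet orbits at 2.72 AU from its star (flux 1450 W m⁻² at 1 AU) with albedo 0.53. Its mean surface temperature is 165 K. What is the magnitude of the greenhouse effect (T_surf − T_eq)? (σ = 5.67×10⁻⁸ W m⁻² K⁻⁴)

ΔT ≈ 23.0 K

S = 1450/2.72² = 196.0 W m⁻².
T_eq = [S(1−A)/(4σ)]^(1/4) = [196.0×0.47/(4×5.67×10⁻⁸)]^(1/4) = 142.0 K.
ΔT = T_surf − T_eq = 165 − 142.0.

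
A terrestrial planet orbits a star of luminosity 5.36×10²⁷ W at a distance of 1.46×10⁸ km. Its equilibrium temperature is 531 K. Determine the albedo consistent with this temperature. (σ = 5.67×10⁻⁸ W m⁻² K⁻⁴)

d = 1.46×10⁸ km = 1.46×10¹¹ m.
Flux: S = L/(4πd²) = 5.36×10²⁷/(4π×(1.46×10¹¹)²) = 2.00×10⁴ W m⁻².
From T_eq⁴ = S(1−A)/(4σ): 1−A = 4σT_eq⁴/S.
1−A = 4 × 5.67×10⁻⁸ × (531)⁴ / 2.00×10⁴ = 0.901.

A ≈ 0.10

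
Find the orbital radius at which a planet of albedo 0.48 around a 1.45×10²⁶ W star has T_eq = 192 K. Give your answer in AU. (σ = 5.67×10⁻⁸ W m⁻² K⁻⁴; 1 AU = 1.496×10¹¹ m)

d ≈ 0.933 AU

From T_eq⁴ = L(1−A)/(16πσd²): d = √[L(1−A)/(16πσT_eq⁴)].
d = √[1.45×10²⁶ × 0.52 / (16π × 5.67×10⁻⁸ × (192)⁴)] = 1.40×10¹¹ m = 0.933 AU.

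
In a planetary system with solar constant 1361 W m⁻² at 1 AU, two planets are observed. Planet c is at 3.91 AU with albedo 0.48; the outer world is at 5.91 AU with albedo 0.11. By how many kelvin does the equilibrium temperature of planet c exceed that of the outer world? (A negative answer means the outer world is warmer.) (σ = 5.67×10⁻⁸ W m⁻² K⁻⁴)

ΔT ≈ 8.3 K

T_eq = [S₀(1−A)/(4σd²)]^(1/4), so T ∝ (1−A)^(1/4) / √d.
T₁ = [1361×0.52/(4×5.67×10⁻⁸×3.91²)]^(1/4) = 119.53 K.
T₂ = [1361×0.89/(4×5.67×10⁻⁸×5.91²)]^(1/4) = 111.20 K.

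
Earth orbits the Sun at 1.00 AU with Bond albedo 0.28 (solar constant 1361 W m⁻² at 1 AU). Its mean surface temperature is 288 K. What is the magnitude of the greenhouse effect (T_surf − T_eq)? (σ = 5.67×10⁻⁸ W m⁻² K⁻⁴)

S = 1361/1.00² = 1361 W m⁻².
T_eq = [S(1−A)/(4σ)]^(1/4) = [1361×0.72/(4×5.67×10⁻⁸)]^(1/4) = 256.4 K.
ΔT = T_surf − T_eq = 288 − 256.4.

ΔT ≈ 31.6 K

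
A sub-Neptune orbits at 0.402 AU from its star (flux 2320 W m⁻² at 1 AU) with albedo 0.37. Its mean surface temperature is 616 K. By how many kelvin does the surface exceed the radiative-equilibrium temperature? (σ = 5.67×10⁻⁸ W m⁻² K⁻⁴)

ΔT ≈ 169.1 K

S = 2320/0.402² = 1.436×10⁴ W m⁻².
T_eq = [S(1−A)/(4σ)]^(1/4) = [1.436×10⁴×0.63/(4×5.67×10⁻⁸)]^(1/4) = 446.9 K.
ΔT = T_surf − T_eq = 616 − 446.9.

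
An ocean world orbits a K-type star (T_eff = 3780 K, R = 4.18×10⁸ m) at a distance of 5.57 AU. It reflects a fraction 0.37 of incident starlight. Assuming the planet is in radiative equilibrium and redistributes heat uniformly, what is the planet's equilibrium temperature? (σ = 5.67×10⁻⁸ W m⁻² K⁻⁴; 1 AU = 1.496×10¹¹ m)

d = 5.57 AU = 8.33×10¹¹ m.
L = 4πR_⋆²σT_⋆⁴ = 4π(4.18×10⁸)² × 5.67×10⁻⁸ × (3780)⁴ = 2.54×10²⁵ W.
S = L/(4πd²) = 2.91 W m⁻².
Energy balance: absorbed = emitted ⇒ πR²·S(1−A) = 4πR²·σT_eq⁴, so T_eq⁴ = S(1−A)/(4σ).
T_eq = [2.91 × 0.63 / (4 × 5.67×10⁻⁸)]^(1/4) = (8.09×10⁶)^(1/4) = 53.3 K.

T_eq ≈ 53.3 K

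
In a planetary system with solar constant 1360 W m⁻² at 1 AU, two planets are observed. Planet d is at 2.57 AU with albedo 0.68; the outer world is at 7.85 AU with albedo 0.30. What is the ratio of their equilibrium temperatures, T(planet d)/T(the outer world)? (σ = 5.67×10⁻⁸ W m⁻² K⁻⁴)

T₁/T₂ ≈ 1.437

T_eq = [S₀(1−A)/(4σd²)]^(1/4), so T ∝ (1−A)^(1/4) / √d.
T₁ = [1360×0.32/(4×5.67×10⁻⁸×2.57²)]^(1/4) = 130.56 K.
T₂ = [1360×0.70/(4×5.67×10⁻⁸×7.85²)]^(1/4) = 90.85 K.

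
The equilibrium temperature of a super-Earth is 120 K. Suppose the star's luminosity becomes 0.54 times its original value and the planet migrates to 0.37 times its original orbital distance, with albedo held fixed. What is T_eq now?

T_eq ≈ 169 K

T_eq ∝ L^(1/4) · d^(−1/2).
T′ = 120 × 0.54^(1/4) / 0.37^(1/2) = 169 K.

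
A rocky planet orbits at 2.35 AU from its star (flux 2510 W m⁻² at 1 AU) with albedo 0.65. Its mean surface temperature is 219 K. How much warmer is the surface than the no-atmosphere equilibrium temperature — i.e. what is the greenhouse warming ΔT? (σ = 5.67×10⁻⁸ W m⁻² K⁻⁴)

ΔT ≈ 56.3 K

S = 2510/2.35² = 454.5 W m⁻².
T_eq = [S(1−A)/(4σ)]^(1/4) = [454.5×0.35/(4×5.67×10⁻⁸)]^(1/4) = 162.7 K.
ΔT = T_surf − T_eq = 219 − 162.7.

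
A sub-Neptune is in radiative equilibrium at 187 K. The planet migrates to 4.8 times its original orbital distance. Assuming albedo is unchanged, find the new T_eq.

T_eq ∝ L^(1/4) · d^(−1/2).
T′ = 187 / 4.8^(1/2) = 85.4 K.

T_eq ≈ 85.4 K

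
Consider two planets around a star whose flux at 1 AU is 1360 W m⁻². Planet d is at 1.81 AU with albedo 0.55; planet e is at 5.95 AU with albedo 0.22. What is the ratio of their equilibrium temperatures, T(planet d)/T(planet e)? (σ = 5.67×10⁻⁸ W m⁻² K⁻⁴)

T₁/T₂ ≈ 1.580

T_eq = [S₀(1−A)/(4σd²)]^(1/4), so T ∝ (1−A)^(1/4) / √d.
T₁ = [1360×0.45/(4×5.67×10⁻⁸×1.81²)]^(1/4) = 169.41 K.
T₂ = [1360×0.78/(4×5.67×10⁻⁸×5.95²)]^(1/4) = 107.21 K.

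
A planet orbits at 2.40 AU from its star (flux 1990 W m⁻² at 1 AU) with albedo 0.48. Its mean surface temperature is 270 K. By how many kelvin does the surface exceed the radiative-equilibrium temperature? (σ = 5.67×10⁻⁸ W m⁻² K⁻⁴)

S = 1990/2.40² = 345.5 W m⁻².
T_eq = [S(1−A)/(4σ)]^(1/4) = [345.5×0.52/(4×5.67×10⁻⁸)]^(1/4) = 167.8 K.
ΔT = T_surf − T_eq = 270 − 167.8.

ΔT ≈ 102.2 K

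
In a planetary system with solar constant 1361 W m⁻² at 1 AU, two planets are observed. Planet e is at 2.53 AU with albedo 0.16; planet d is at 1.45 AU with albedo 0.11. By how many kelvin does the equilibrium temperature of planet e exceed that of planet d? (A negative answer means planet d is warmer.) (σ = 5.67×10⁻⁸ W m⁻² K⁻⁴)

ΔT ≈ -57.0 K

T_eq = [S₀(1−A)/(4σd²)]^(1/4), so T ∝ (1−A)^(1/4) / √d.
T₁ = [1361×0.84/(4×5.67×10⁻⁸×2.53²)]^(1/4) = 167.52 K.
T₂ = [1361×0.89/(4×5.67×10⁻⁸×1.45²)]^(1/4) = 224.50 K.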